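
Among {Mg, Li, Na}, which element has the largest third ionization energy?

The third ionization energy removes an electron from the +2 ion. For each element: Mg²⁺ is the bare [Ne] core; Li²⁺ is already 1 electron into the core; Na²⁺ is already 1 electron into the core.
All of these are removing an electron from a noble-gas core or deeper; the smaller core (lower principal quantum number) is held far more tightly, and within a period the higher nuclear charge binds the same core more tightly.
The numbers (kJ/mol): Mg 7733, Li 11815, Na 6910.
Overall IE_3 order: Na < Mg < Li.

Li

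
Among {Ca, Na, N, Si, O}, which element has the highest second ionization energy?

After 1 electron has been removed, what remains? Ca⁺ still has 1 valence electron; Na⁺ is the bare [Ne] core; N⁺ still has 4 valence electrons; Si⁺ still has 3 valence electrons; O⁺ still has 5 valence electrons.
Pulling an electron out of a noble-gas core costs far more than removing a remaining valence electron, so Na sits at the high end of IE_2.
Valence configurations: Ca⁺ [Ar]4s¹, N⁺ [He]2s²2p², Si⁺ [Ne]3s²3p¹, O⁺ [He]2s²2p³.
The numbers (kJ/mol): Ca 1145, Na 4562, N 2856, Si 1577, O 3388.
Hence IE_2: Ca < Si < N < O < Na.

Na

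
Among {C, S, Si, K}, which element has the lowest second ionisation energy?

Si

IE_2 is the cost of taking one more electron from the +1 cation: C⁺ still has 3 valence electrons; S⁺ still has 5 valence electrons; Si⁺ still has 3 valence electrons; K⁺ is the bare [Ar] core.
Core electrons are held far more tightly than valence electrons, so K tops the IE_2 order.
Valence configurations: C⁺ [He]2s²2p¹, S⁺ [Ne]3s²3p³, Si⁺ [Ne]3s²3p¹.
The numbers (kJ/mol): C 2353, S 2252, Si 1577, K 3052.
So the second ionization energies run Si < S < C < K.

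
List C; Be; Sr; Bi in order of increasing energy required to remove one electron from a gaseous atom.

Sr, Bi, Be, C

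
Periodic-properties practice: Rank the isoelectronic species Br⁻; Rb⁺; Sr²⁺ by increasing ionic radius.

All of these have 36 electrons, so size is governed by nuclear charge alone: the more protons, the stronger the pull on the same electron cloud, and the smaller the ion.
Nuclear charges: Sr²⁺ (Z=38), Rb⁺ (Z=37), Br⁻ (Z=35).
Smallest to largest: Sr²⁺ < Rb⁺ < Br⁻.

Sr²⁺ < Rb⁺ < Br⁻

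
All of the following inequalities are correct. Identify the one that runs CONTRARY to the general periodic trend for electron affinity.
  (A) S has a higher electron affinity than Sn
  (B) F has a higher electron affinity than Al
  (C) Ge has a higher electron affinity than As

(C)

The general trend: electron affinity increases across a period and decreases down a group.
(A) S (period 3, group 16) vs Sn (period 5, group 14): the stated order agrees with the simple trend.
(B) F (period 2, group 17) vs Al (period 3, group 13): the stated order agrees with the simple trend.
(C) Ge (period 4, group 14) vs As (period 4, group 15): the stated order contradicts the simple trend.
The exception is (C): adding an electron to As's half-filled 4p³ is unfavourable, so Ge (4p²) has the more exothermic EA.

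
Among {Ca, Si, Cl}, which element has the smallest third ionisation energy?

Si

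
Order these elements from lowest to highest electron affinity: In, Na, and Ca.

Ca < In < Na

Na is in period 3, group 1; Ca is in period 4, group 2; In is in period 5, group 13.
EA tends to increase across a period and decrease down a group, though the pattern is less regular than for IE or radius.
A diagonal step moves right (one effect) and down (the opposite effect) at once.
In > Ca: the two effects oppose for this pair; the across-period effect wins (29 vs 2 kJ/mol).
Na > In: period and group pull opposite ways; the down-group shift dominates (53 vs 29 kJ/mol).
For reference (kJ/mol): Na 53, Ca 2, In 29.
So from lowest to highest: Ca < In < Na.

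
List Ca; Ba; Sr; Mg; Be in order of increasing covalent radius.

Be, Mg, Ca, Sr, Ba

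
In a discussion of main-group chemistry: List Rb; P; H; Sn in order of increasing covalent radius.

H < P < Sn < Rb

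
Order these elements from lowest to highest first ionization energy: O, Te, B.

B, Te, O

B is in period 2, group 13; O is in period 2, group 16; Te is in period 5, group 16.
IE₁ increases left→right with effective nuclear charge and decreases top→bottom as the valence shell moves farther out.
These span different periods and groups, so the two trends combine.
Te > B: the two effects oppose for this pair; the across-period effect wins (869 vs 801 kJ/mol).
O > Te: they share group 16; the group trend gives O the larger value.
Approximate values (kJ/mol): B 801, O 1314, Te 869.
So from lowest to highest: B < Te < O.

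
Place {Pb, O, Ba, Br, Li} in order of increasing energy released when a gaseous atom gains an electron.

Ba, Pb, Li, O, Br

Li is in period 2, group 1; O is in period 2, group 16; Br is in period 4, group 17; Ba is in period 6, group 2; Pb is in period 6, group 14.
Adding an electron releases more energy for atoms nearer the top right (short of the noble gases).
These span different periods and groups, so the two trends combine.
Pb > Ba: both are in period 6; the period trend gives Pb the larger value.
Li > Pb: the two effects oppose for this pair; the down-group effect wins (60 vs 35 kJ/mol).
O > Li: O lies to the right of Li in period 2, so the across-period effect alone puts O higher.
Br > O: the two effects oppose for this pair; the across-period effect wins (325 vs 141 kJ/mol).
Tabulated electron affinity (kJ/mol): Li 60, O 141, Br 325, Ba 14, Pb 35.
So from lowest to highest: Ba < Pb < Li < O < Br.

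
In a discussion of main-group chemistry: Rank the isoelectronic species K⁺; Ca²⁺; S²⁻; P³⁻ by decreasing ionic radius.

P³⁻ > S²⁻ > K⁺ > Ca²⁺

All of these have 18 electrons, so size is governed by nuclear charge alone: the more protons, the stronger the pull on the same electron cloud, and the smaller the ion.
Nuclear charges: Ca²⁺ (Z=20), K⁺ (Z=19), S²⁻ (Z=16), P³⁻ (Z=15).
Largest to smallest: P³⁻ > S²⁻ > K⁺ > Ca²⁺.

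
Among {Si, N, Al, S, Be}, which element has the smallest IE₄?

IE_4 is the cost of taking one more electron from the +3 cation: Si³⁺ still has 1 valence electron; N³⁺ still has 2 valence electrons; Al³⁺ is the bare [Ne] core; S³⁺ still has 3 valence electrons; Be³⁺ is already 1 electron into the core.
Breaking into a closed-shell core is much more expensive than removing a leftover valence electron — Al and Be have the largest IE_4 here.
Valence configurations: Si³⁺ [Ne]3s¹, N³⁺ [He]2s², S³⁺ [Ne]3s²3p¹.
Tabulated IE_4 (kJ/mol): Si 4356, N 7475, Al 11577, S 4556, Be 21007.
So the fourth ionization energies run Si < S < N < Al < Be.

Si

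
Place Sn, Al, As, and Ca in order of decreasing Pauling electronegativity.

Atoms toward the upper right of the periodic table pull bonding electrons most strongly.
Here both period and group differ, so the two effects have to be weighed against each other.
Al > Ca: relative to Ca, both the across-period and down-group shifts push Al's electronegativity up.
Sn > Al: period and group pull opposite ways; the across-period shift dominates (1.96 vs 1.61).
As > Sn: both effects reinforce here, so As is clearly the higher of the two.
Tabulated electronegativity (Pauling): Al 1.61, Ca 1.00, As 2.18, Sn 1.96.
So from highest to lowest: As > Sn > Al > Ca.

As > Sn > Al > Ca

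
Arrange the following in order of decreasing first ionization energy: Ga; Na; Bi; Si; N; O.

N > O > Si > Bi > Ga > Na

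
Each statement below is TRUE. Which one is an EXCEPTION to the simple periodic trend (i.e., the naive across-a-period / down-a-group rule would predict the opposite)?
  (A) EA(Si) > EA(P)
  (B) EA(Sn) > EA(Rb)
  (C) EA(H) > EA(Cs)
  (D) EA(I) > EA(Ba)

(A)

The general trend: electron affinity increases across a period and decreases down a group.
(A) Si (period 3, group 14) vs P (period 3, group 15): the stated order contradicts the simple trend.
(B) Sn (period 5, group 14) vs Rb (period 5, group 1): the stated order agrees with the simple trend.
(C) H (period 1, group 1) vs Cs (period 6, group 1): the stated order agrees with the simple trend.
(D) I (period 5, group 17) vs Ba (period 6, group 2): the stated order agrees with the simple trend.
The exception is (A): adding an electron to P's half-filled 3p³ is unfavourable, so Si (3p²) has the more exothermic EA.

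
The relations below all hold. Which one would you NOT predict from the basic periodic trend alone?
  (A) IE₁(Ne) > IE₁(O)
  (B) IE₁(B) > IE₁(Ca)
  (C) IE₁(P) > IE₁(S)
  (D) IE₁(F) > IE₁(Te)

The general trend: first ionization energy increases across a period and decreases down a group.
(A) Ne (period 2, group 18) vs O (period 2, group 16): the stated order agrees with the simple trend.
(B) B (period 2, group 13) vs Ca (period 4, group 2): the stated order agrees with the simple trend.
(C) P (period 3, group 15) vs S (period 3, group 16): the stated order contradicts the simple trend.
(D) F (period 2, group 17) vs Te (period 5, group 16): the stated order agrees with the simple trend.
The exception is (C): S (3p⁴) ionizes more easily than half-filled P (3p³) because the paired 3p electron in S is pushed out by e⁻–e⁻ repulsion.

(C)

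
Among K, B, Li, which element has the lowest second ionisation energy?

B

Consider each +1 ion: K⁺ is the bare [Ar] core; B⁺ still has 2 valence electrons; Li⁺ is the bare [He] core.
Core electrons are held far more tightly than valence electrons, so K and Li top the IE_2 order.
Approximate IE_2 values (kJ/mol): K 3052, B 2427, Li 7298.
Putting it together, IE_2: B < K < Li.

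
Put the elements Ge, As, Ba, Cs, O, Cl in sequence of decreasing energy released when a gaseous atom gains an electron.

Cl > O > Ge > As > Cs > Ba

O is in period 2, group 16; Cl is in period 3, group 17; Ge is in period 4, group 14; As is in period 4, group 15; Cs is in period 6, group 1; Ba is in period 6, group 2.
EA tends to increase across a period and decrease down a group, though the pattern is less regular than for IE or radius.
These span different periods and groups, so the two trends combine.
Cs > Ba: this pair runs against the simple trend — see the exception note.
As > Cs: relative to Cs, both the across-period and down-group shifts push As's electron affinity up.
Ge > As: this pair runs against the simple trend — see the exception note.
O > Ge: relative to Ge, both the across-period and down-group shifts push O's electron affinity up.
Cl > O: period and group pull opposite ways; the across-period shift dominates (349 vs 141 kJ/mol).
Note the exception: Cs has a higher electron affinity than Ba, contrary to the simple trend — adding an electron to Ba (ns²) has to open a new, higher-energy np subshell, which is unfavourable.
Note the exception: Ge has a higher electron affinity than As, contrary to the simple trend — adding an electron to As's half-filled 4p³ is unfavourable, so Ge (4p²) has the more exothermic EA.
Approximate values (kJ/mol): O 141, Cl 349, Ge 119, As 78, Cs 46, Ba 14.
So from highest to lowest: Cl > O > Ge > As > Cs > Ba.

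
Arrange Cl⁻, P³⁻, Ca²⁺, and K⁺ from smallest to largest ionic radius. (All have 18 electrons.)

Ca²⁺, K⁺, Cl⁻, P³⁻

All of these have 18 electrons, so size is governed by nuclear charge alone: the more protons, the stronger the pull on the same electron cloud, and the smaller the ion.
Nuclear charges: Ca²⁺ (Z=20), K⁺ (Z=19), Cl⁻ (Z=17), P³⁻ (Z=15).
Smallest to largest: Ca²⁺ < K⁺ < Cl⁻ < P³⁻.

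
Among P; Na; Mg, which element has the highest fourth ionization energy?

The fourth ionization energy removes an electron from the +3 ion. For each element: P³⁺ still has 2 valence electrons; Na³⁺ is already 2 electrons into the core; Mg³⁺ is already 1 electron into the core.
Core electrons are held far more tightly than valence electrons, so Na and Mg top the IE_4 order.
Approximate IE_4 values (kJ/mol): P 4964, Na 9543, Mg 10543.
Hence IE_4: P < Na < Mg.

Mg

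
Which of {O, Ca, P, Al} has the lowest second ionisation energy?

After 1 electron has been removed, what remains? O⁺ still has 5 valence electrons; Ca⁺ still has 1 valence electron; P⁺ still has 4 valence electrons; Al⁺ still has 2 valence electrons.
All are still removing valence electrons, so compare the +1 ions as you would atoms: IE_2 generally rises across a period (higher Z_eff) and falls down a group (larger shell), subject to the usual subshell exceptions.
Valence configurations: O⁺ [He]2s²2p³, Ca⁺ [Ar]4s¹, P⁺ [Ne]3s²3p², Al⁺ [Ne]3s².
Tabulated IE_2 (kJ/mol): O 3388, Ca 1145, P 1907, Al 1817.
Hence IE_2: Ca < Al < P < O.

Ca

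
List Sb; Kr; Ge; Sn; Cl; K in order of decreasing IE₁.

Cl is in period 3, group 17; K is in period 4, group 1; Ge is in period 4, group 14; Kr is in period 4, group 18; Sn is in period 5, group 14; Sb is in period 5, group 15.
First ionization energy rises across a period (greater Z_eff holds electrons more tightly) and falls down a group (valence electrons are farther from the nucleus).
Here both period and group differ, so the two effects have to be weighed against each other.
Sn > K: the two effects oppose for this pair; the across-period effect wins (709 vs 419 kJ/mol).
Ge > Sn: they share group 14; the group trend gives Ge the larger value.
Sb > Ge: the two effects oppose for this pair; the across-period effect wins (831 vs 762 kJ/mol).
Cl > Sb: both effects reinforce here, so Cl is clearly the higher of the two.
Kr > Cl: period and group pull opposite ways; the across-period shift dominates (1351 vs 1251 kJ/mol).
Approximate values (kJ/mol): Cl 1251, K 419, Ge 762, Kr 1351, Sn 709, Sb 831.
So from highest to lowest: Kr > Cl > Sb > Ge > Sn > K.

Kr > Cl > Sb > Ge > Sn > K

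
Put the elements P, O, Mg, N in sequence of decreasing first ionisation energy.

N is in period 2, group 15; O is in period 2, group 16; Mg is in period 3, group 2; P is in period 3, group 15.
First ionization energy rises across a period (greater Z_eff holds electrons more tightly) and falls down a group (valence electrons are farther from the nucleus).
These span different periods and groups, so the two trends combine.
P > Mg: P lies to the right of Mg in period 3, so the across-period effect alone puts P higher.
O > P: both effects reinforce here, so O is clearly the higher of the two.
N > O: this pair runs against the simple trend — see the exception note.
Note the exception: N has a higher first ionization energy than O, contrary to the simple trend — pairing an electron in O's 2p⁴ costs repulsion energy, so O ionizes more easily than half-filled N (2p³).
Tabulated first ionization energy (kJ/mol): N 1402, O 1314, Mg 738, P 1012.
So from highest to lowest: N > O > P > Mg.

N > O > P > Mg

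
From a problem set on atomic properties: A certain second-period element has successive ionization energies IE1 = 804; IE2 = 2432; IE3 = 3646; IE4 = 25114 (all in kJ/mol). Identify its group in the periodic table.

Group 13

Look for the largest jump between consecutive ionization energies: IE4/IE3 ≈ 6.9, far larger than any earlier ratio.
That jump marks the point where a core electron is being removed. So the atom has 3 valence electrons.
A main-group element with 3 valence electrons is in group 13.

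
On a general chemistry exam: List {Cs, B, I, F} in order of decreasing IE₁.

Removing the outermost electron gets harder across a period and easier down a group.
These span different periods and groups, so the two trends combine.
B > Cs: both effects reinforce here, so B is clearly the higher of the two.
I > B: period and group pull opposite ways; the across-period shift dominates (1008 vs 801 kJ/mol).
F > I: F sits above I in group 17, so the down-group effect alone puts F higher.
For reference (kJ/mol): B 801, F 1681, I 1008, Cs 376.
So from highest to lowest: F > I > B > Cs.

F > I > B > Cs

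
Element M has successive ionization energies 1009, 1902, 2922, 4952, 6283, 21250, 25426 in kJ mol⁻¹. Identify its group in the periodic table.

Group 15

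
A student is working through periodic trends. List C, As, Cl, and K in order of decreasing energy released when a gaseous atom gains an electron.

C is in period 2, group 14; Cl is in period 3, group 17; K is in period 4, group 1; As is in period 4, group 15.
Adding an electron releases more energy for atoms nearer the top right (short of the noble gases).
Here both period and group differ, so the two effects have to be weighed against each other.
As > K: both are in period 4; the period trend gives As the larger value.
C > As: the two effects oppose for this pair; the down-group effect wins (122 vs 78 kJ/mol).
Cl > C: period and group pull opposite ways; the across-period shift dominates (349 vs 122 kJ/mol).
For reference (kJ/mol): C 122, Cl 349, K 48, As 78.
So from highest to lowest: Cl > C > As > K.

Cl, C, As, K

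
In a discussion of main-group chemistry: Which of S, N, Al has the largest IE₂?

After 1 electron has been removed, what remains? S⁺ still has 5 valence electrons; N⁺ still has 4 valence electrons; Al⁺ still has 2 valence electrons.
All are still removing valence electrons, so compare the +1 ions as you would atoms: IE_2 generally rises across a period (higher Z_eff) and falls down a group (larger shell), subject to the usual subshell exceptions.
Valence configurations: S⁺ [Ne]3s²3p³, N⁺ [He]2s²2p², Al⁺ [Ne]3s².
Approximate IE_2 values (kJ/mol): S 2252, N 2856, Al 1817.
Overall IE_2 order: Al < S < N.

N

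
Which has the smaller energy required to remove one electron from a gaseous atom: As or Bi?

As is in period 4, group 15; Bi is in period 6, group 15.
First ionization energy rises across a period (greater Z_eff holds electrons more tightly) and falls down a group (valence electrons are farther from the nucleus).
All are in group 15, so first ionization energy increases up the group.
So Bi has the smaller energy required to remove one electron from a gaseous atom (Bi < As).

Bi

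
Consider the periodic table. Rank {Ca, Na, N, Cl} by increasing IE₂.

Ca < Cl < N < Na

The second ionization energy removes an electron from the +1 ion. For each element: Ca⁺ still has 1 valence electron; Na⁺ is the bare [Ne] core; N⁺ still has 4 valence electrons; Cl⁺ still has 6 valence electrons.
Pulling an electron out of a noble-gas core costs far more than removing a remaining valence electron, so Na sits at the high end of IE_2.
Valence configurations: Ca⁺ [Ar]4s¹, N⁺ [He]2s²2p², Cl⁺ [Ne]3s²3p⁴.
The numbers (kJ/mol): Ca 1145, Na 4562, N 2856, Cl 2298.
So the second ionization energies run Ca < Cl < N < Na.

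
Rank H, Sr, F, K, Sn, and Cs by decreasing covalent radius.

Moving right in a period, electrons are added to the same shell under a stronger nuclear pull, so atoms get smaller; moving down, a new shell is opened and atoms get larger.
These span different periods and groups, so the two trends combine.
F > H: period and group pull opposite ways; the down-group shift dominates (64 vs 32 pm).
Sn > F: both effects reinforce here, so Sn is clearly the larger of the two.
Sr > Sn: both are in period 5; the period trend gives Sr the larger value.
K > Sr: period and group pull opposite ways; the across-period shift dominates (196 vs 185 pm).
Cs > K: they share group 1; the group trend gives Cs the larger value.
For reference (pm): H 32, F 64, K 196, Sr 185, Sn 140, Cs 232.
So from largest to smallest: Cs > K > Sr > Sn > F > H.

Cs, K, Sr, Sn, F, H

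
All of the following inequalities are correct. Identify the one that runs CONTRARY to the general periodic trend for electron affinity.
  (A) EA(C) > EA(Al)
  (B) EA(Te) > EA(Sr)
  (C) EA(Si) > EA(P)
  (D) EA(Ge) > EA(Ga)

(C)

The general trend: electron affinity increases across a period and decreases down a group.
(A) C (period 2, group 14) vs Al (period 3, group 13): the stated order agrees with the simple trend.
(B) Te (period 5, group 16) vs Sr (period 5, group 2): the stated order agrees with the simple trend.
(C) Si (period 3, group 14) vs P (period 3, group 15): the stated order contradicts the simple trend.
(D) Ge (period 4, group 14) vs Ga (period 4, group 13): the stated order agrees with the simple trend.
The exception is (C): adding an electron to P's half-filled 3p³ is unfavourable, so Si (3p²) has the more exothermic EA.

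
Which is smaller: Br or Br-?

Forming Br- adds 1 electron to Br. More electron–electron repulsion in the same shell, with unchanged nuclear charge, lets the cloud expand.
An anion is larger than its parent atom: Br- > Br.

Br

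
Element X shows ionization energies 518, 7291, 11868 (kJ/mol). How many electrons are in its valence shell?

Look for the largest jump between consecutive ionization energies: IE2/IE1 ≈ 14.1, far larger than any earlier ratio.
That jump marks the point where a core electron is being removed. So the atom has 1 valence electron.

1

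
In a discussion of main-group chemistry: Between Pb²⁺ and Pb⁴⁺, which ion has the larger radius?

Both ions have Z = 82 protons, but Pb⁴⁺ has lost more electrons, so its remaining electrons feel a larger effective nuclear charge per electron and are pulled in more tightly.
Higher positive charge → smaller ion, so Pb²⁺ > Pb⁴⁺.

Pb²⁺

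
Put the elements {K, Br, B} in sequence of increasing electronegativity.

K < B < Br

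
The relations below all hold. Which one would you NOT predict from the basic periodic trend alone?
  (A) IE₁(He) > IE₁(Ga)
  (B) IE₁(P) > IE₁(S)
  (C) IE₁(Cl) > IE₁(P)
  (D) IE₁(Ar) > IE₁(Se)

(B)

The general trend: first ionisation energy increases across a period and decreases down a group.
(A) He (period 1, group 18) vs Ga (period 4, group 13): the stated order agrees with the simple trend.
(B) P (period 3, group 15) vs S (period 3, group 16): the stated order contradicts the simple trend.
(C) Cl (period 3, group 17) vs P (period 3, group 15): the stated order agrees with the simple trend.
(D) Ar (period 3, group 18) vs Se (period 4, group 16): the stated order agrees with the simple trend.
The exception is (B): S (3p⁴) ionizes more easily than half-filled P (3p³) because the paired 3p electron in S is pushed out by e⁻–e⁻ repulsion.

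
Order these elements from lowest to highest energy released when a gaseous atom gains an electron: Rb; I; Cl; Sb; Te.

Rb < Sb < Te < I < Cl

Cl is in period 3, group 17; Rb is in period 5, group 1; Sb is in period 5, group 15; Te is in period 5, group 16; I is in period 5, group 17.
EA tends to increase across a period and decrease down a group, though the pattern is less regular than for IE or radius.
Here both period and group differ, so the two effects have to be weighed against each other.
Sb > Rb: both are in period 5; the period trend gives Sb the larger value.
Te > Sb: Te lies to the right of Sb in period 5, so the across-period effect alone puts Te higher.
I > Te: I lies to the right of Te in period 5, so the across-period effect alone puts I higher.
Cl > I: Cl sits above I in group 17, so the down-group effect alone puts Cl higher.
Approximate values (kJ/mol): Cl 349, Rb 47, Sb 103, Te 190, I 295.
So from lowest to highest: Rb < Sb < Te < I < Cl.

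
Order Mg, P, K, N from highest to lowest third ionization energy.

The third ionization energy removes an electron from the +2 ion. For each element: Mg²⁺ is the bare [Ne] core; P²⁺ still has 3 valence electrons; K²⁺ is already 1 electron into the core; N²⁺ still has 3 valence electrons.
Usually core removal costs more than valence removal, but here the competition is close: a tightly held n=2 valence electron can cost more to remove than an n=3 core electron, so the actual values have to decide it.
Valence configurations: P²⁺ [Ne]3s²3p¹, N²⁺ [He]2s²2p¹.
The numbers (kJ/mol): Mg 7733, P 2914, K 4420, N 4578.
Hence IE_3: P < K < N < Mg.

Mg > N > K > P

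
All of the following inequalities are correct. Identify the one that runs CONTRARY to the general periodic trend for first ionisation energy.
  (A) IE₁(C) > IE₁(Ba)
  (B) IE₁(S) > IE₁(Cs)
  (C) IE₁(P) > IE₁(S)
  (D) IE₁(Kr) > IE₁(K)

The general trend: first ionisation energy increases across a period and decreases down a group.
(A) C (period 2, group 14) vs Ba (period 6, group 2): the stated order agrees with the simple trend.
(B) S (period 3, group 16) vs Cs (period 6, group 1): the stated order agrees with the simple trend.
(C) P (period 3, group 15) vs S (period 3, group 16): the stated order contradicts the simple trend.
(D) Kr (period 4, group 18) vs K (period 4, group 1): the stated order agrees with the simple trend.
The exception is (C): S (3p⁴) ionizes more easily than half-filled P (3p³) because the paired 3p electron in S is pushed out by e⁻–e⁻ repulsion.

(C)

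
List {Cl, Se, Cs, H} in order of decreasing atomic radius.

H is in period 1, group 1; Cl is in period 3, group 17; Se is in period 4, group 16; Cs is in period 6, group 1.
Moving right in a period, electrons are added to the same shell under a stronger nuclear pull, so atoms get smaller; moving down, a new shell is opened and atoms get larger.
These span different periods and groups, so the two trends combine.
Cl > H: period and group pull opposite ways; the down-group shift dominates (99 vs 32 pm).
Se > Cl: relative to Cl, both the across-period and down-group shifts push Se's atomic radius up.
Cs > Se: both effects reinforce here, so Cs is clearly the larger of the two.
Tabulated atomic radius (pm): H 32, Cl 99, Se 116, Cs 232.
So from largest to smallest: Cs > Se > Cl > H.

Cs > Se > Cl > H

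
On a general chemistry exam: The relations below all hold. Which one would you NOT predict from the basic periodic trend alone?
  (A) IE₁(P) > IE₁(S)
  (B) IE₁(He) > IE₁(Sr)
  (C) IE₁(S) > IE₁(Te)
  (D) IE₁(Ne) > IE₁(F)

The general trend: IE₁ increases across a period and decreases down a group.
(A) P (period 3, group 15) vs S (period 3, group 16): the stated order contradicts the simple trend.
(B) He (period 1, group 18) vs Sr (period 5, group 2): the stated order agrees with the simple trend.
(C) S (period 3, group 16) vs Te (period 5, group 16): the stated order agrees with the simple trend.
(D) Ne (period 2, group 18) vs F (period 2, group 17): the stated order agrees with the simple trend.
The exception is (A): S (3p⁴) ionizes more easily than half-filled P (3p³) because the paired 3p electron in S is pushed out by e⁻–e⁻ repulsion.

(A)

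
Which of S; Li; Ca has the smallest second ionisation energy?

Ca

After 1 electron has been removed, what remains? S⁺ still has 5 valence electrons; Li⁺ is the bare [He] core; Ca⁺ still has 1 valence electron.
Breaking into a closed-shell core is much more expensive than removing a leftover valence electron — Li has the largest IE_2 here.
Valence configurations: S⁺ [Ne]3s²3p³, Ca⁺ [Ar]4s¹.
Tabulated IE_2 (kJ/mol): S 2252, Li 7298, Ca 1145.
Putting it together, IE_2: Ca < S < Li.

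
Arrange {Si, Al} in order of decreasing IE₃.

Si > Al

IE_3 is the cost of taking one more electron from the +2 cation: Si²⁺ still has 2 valence electrons; Al²⁺ still has 1 valence electron.
All are still removing valence electrons, so compare the +2 ions as you would atoms: IE_3 generally rises across a period (higher Z_eff) and falls down a group (larger shell), subject to the usual subshell exceptions.
Valence configurations: Si²⁺ [Ne]3s², Al²⁺ [Ne]3s¹.
Approximate IE_3 values (kJ/mol): Si 3232, Al 2745.
Overall IE_3 order: Al < Si.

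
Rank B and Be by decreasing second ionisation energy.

Consider each +1 ion: B⁺ still has 2 valence electrons; Be⁺ still has 1 valence electron.
All are still removing valence electrons, so compare the +1 ions as you would atoms: IE_2 generally rises across a period (higher Z_eff) and falls down a group (larger shell), subject to the usual subshell exceptions.
Valence configurations: B⁺ [He]2s², Be⁺ [He]2s¹.
Approximate IE_2 values (kJ/mol): B 2427, Be 1757.
Putting it together, IE_2: Be < B.

B, Be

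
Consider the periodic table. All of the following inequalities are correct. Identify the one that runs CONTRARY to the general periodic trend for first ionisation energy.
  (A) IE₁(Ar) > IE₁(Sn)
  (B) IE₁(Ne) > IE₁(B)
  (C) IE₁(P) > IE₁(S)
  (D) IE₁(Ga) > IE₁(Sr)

(C)

The general trend: first ionisation energy increases across a period and decreases down a group.
(A) Ar (period 3, group 18) vs Sn (period 5, group 14): the stated order agrees with the simple trend.
(B) Ne (period 2, group 18) vs B (period 2, group 13): the stated order agrees with the simple trend.
(C) P (period 3, group 15) vs S (period 3, group 16): the stated order contradicts the simple trend.
(D) Ga (period 4, group 13) vs Sr (period 5, group 2): the stated order agrees with the simple trend.
The exception is (C): S (3p⁴) ionizes more easily than half-filled P (3p³) because the paired 3p electron in S is pushed out by e⁻–e⁻ repulsion.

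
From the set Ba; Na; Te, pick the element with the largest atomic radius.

Na is in period 3, group 1; Te is in period 5, group 16; Ba is in period 6, group 2.
Radius decreases left→right (rising Z_eff, same n) and increases top→bottom (higher n).
These span different periods and groups, so the two trends combine.
Na > Te: the two effects oppose for this pair; the across-period effect wins (155 vs 136 pm).
Ba > Na: period and group pull opposite ways; the down-group shift dominates (196 vs 155 pm).
Approximate values (pm): Na 155, Te 136, Ba 196.
The largest atomic radius among these belongs to Ba.

Ba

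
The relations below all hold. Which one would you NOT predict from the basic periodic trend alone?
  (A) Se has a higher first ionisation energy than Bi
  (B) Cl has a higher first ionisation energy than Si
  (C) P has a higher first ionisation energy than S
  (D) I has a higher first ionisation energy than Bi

(C)

The general trend: first ionisation energy increases across a period and decreases down a group.
(A) Se (period 4, group 16) vs Bi (period 6, group 15): the stated order agrees with the simple trend.
(B) Cl (period 3, group 17) vs Si (period 3, group 14): the stated order agrees with the simple trend.
(C) P (period 3, group 15) vs S (period 3, group 16): the stated order contradicts the simple trend.
(D) I (period 5, group 17) vs Bi (period 6, group 15): the stated order agrees with the simple trend.
The exception is (C): S (3p⁴) ionizes more easily than half-filled P (3p³) because the paired 3p electron in S is pushed out by e⁻–e⁻ repulsion.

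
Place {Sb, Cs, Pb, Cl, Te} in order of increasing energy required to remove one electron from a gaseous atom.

Cs, Pb, Sb, Te, Cl

Cl is in period 3, group 17; Sb is in period 5, group 15; Te is in period 5, group 16; Cs is in period 6, group 1; Pb is in period 6, group 14.
Across a period the outer electron is held more tightly (higher IE₁); down a group it sits in a higher shell, more shielded, and comes off more easily.
Neither a single period nor a single group — weigh both effects.
Pb > Cs: Pb lies to the right of Cs in period 6, so the across-period effect alone puts Pb higher.
Sb > Pb: both effects reinforce here, so Sb is clearly the higher of the two.
Te > Sb: Te lies to the right of Sb in period 5, so the across-period effect alone puts Te higher.
Cl > Te: relative to Te, both the across-period and down-group shifts push Cl's first ionization energy up.
For reference (kJ/mol): Cl 1251, Sb 831, Te 869, Cs 376, Pb 716.
So from lowest to highest: Cs < Pb < Sb < Te < Cl.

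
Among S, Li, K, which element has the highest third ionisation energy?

Li

IE_3 is the cost of taking one more electron from the +2 cation: S²⁺ still has 4 valence electrons; Li²⁺ is already 1 electron into the core; K²⁺ is already 1 electron into the core.
Breaking into a closed-shell core is much more expensive than removing a leftover valence electron — K and Li have the largest IE_3 here.
Tabulated IE_3 (kJ/mol): S 3357, Li 11815, K 4420.
Overall IE_3 order: S < K < Li.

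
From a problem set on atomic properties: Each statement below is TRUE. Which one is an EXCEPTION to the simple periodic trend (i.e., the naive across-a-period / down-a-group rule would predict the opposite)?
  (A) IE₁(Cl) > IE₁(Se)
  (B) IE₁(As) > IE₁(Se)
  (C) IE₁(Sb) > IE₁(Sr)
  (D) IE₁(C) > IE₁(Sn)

The general trend: IE₁ increases across a period and decreases down a group.
(A) Cl (period 3, group 17) vs Se (period 4, group 16): the stated order agrees with the simple trend.
(B) As (period 4, group 15) vs Se (period 4, group 16): the stated order contradicts the simple trend.
(C) Sb (period 5, group 15) vs Sr (period 5, group 2): the stated order agrees with the simple trend.
(D) C (period 2, group 14) vs Sn (period 5, group 14): the stated order agrees with the simple trend.
The exception is (B): Se (4p⁴) ionizes more easily than half-filled As (4p³).

(B)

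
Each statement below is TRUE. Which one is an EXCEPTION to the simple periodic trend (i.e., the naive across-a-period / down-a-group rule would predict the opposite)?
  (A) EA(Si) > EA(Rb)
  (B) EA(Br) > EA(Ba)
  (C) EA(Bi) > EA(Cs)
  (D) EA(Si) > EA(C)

(D)

The general trend: electron affinity increases across a period and decreases down a group.
(A) Si (period 3, group 14) vs Rb (period 5, group 1): the stated order agrees with the simple trend.
(B) Br (period 4, group 17) vs Ba (period 6, group 2): the stated order agrees with the simple trend.
(C) Bi (period 6, group 15) vs Cs (period 6, group 1): the stated order agrees with the simple trend.
(D) Si (period 3, group 14) vs C (period 2, group 14): the stated order contradicts the simple trend.
The exception is (D): Si's larger, more diffuse 3p orbitals accept an added electron slightly more readily than C's compact 2p.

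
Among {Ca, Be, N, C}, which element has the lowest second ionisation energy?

Ca

After 1 electron has been removed, what remains? Ca⁺ still has 1 valence electron; Be⁺ still has 1 valence electron; N⁺ still has 4 valence electrons; C⁺ still has 3 valence electrons.
All are still removing valence electrons, so compare the +1 ions as you would atoms: IE_2 generally rises across a period (higher Z_eff) and falls down a group (larger shell), subject to the usual subshell exceptions.
Valence configurations: Ca⁺ [Ar]4s¹, Be⁺ [He]2s¹, N⁺ [He]2s²2p², C⁺ [He]2s²2p¹.
Tabulated IE_2 (kJ/mol): Ca 1145, Be 1757, N 2856, C 2353.
So the second ionization energies run Ca < Be < C < N.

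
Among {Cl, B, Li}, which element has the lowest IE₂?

IE_2 is the cost of taking one more electron from the +1 cation: Cl⁺ still has 6 valence electrons; B⁺ still has 2 valence electrons; Li⁺ is the bare [He] core.
Breaking into a closed-shell core is much more expensive than removing a leftover valence electron — Li has the largest IE_2 here.
Valence configurations: Cl⁺ [Ne]3s²3p⁴, B⁺ [He]2s².
The numbers (kJ/mol): Cl 2298, B 2427, Li 7298.
Overall IE_2 order: Cl < B < Li.

Cl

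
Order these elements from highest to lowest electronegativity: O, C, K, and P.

O > C > P > K

C is in period 2, group 14; O is in period 2, group 16; P is in period 3, group 15; K is in period 4, group 1.
Smaller atoms with higher effective nuclear charge are more electronegative.
Neither a single period nor a single group — weigh both effects.
P > K: both effects reinforce here, so P is clearly the higher of the two.
C > P: the two effects oppose for this pair; the down-group effect wins (2.55 vs 2.19).
O > C: O lies to the right of C in period 2, so the across-period effect alone puts O higher.
Tabulated electronegativity (Pauling): C 2.55, O 3.44, P 2.19, K 0.82.
So from highest to lowest: O > C > P > K.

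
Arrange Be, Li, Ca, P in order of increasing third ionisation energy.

Consider each +2 ion: Be²⁺ is the bare [He] core; Li²⁺ is already 1 electron into the core; Ca²⁺ is the bare [Ar] core; P²⁺ still has 3 valence electrons.
Core electrons are held far more tightly than valence electrons, so Ca, Li and Be top the IE_3 order.
Approximate IE_3 values (kJ/mol): Be 14849, Li 11815, Ca 4912, P 2914.
Putting it together, IE_3: P < Ca < Li < Be.

P, Ca, Li, Be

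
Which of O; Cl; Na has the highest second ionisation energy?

Na

IE_2 is the cost of taking one more electron from the +1 cation: O⁺ still has 5 valence electrons; Cl⁺ still has 6 valence electrons; Na⁺ is the bare [Ne] core.
Breaking into a closed-shell core is much more expensive than removing a leftover valence electron — Na has the largest IE_2 here.
Valence configurations: O⁺ [He]2s²2p³, Cl⁺ [Ne]3s²3p⁴.
Tabulated IE_2 (kJ/mol): O 3388, Cl 2298, Na 4562.
Putting it together, IE_2: Cl < O < Na.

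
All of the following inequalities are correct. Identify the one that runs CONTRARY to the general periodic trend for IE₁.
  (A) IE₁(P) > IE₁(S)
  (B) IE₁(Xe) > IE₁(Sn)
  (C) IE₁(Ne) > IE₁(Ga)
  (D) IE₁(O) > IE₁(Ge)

The general trend: IE₁ increases across a period and decreases down a group.
(A) P (period 3, group 15) vs S (period 3, group 16): the stated order contradicts the simple trend.
(B) Xe (period 5, group 18) vs Sn (period 5, group 14): the stated order agrees with the simple trend.
(C) Ne (period 2, group 18) vs Ga (period 4, group 13): the stated order agrees with the simple trend.
(D) O (period 2, group 16) vs Ge (period 4, group 14): the stated order agrees with the simple trend.
The exception is (A): S (3p⁴) ionizes more easily than half-filled P (3p³) because the paired 3p electron in S is pushed out by e⁻–e⁻ repulsion.

(A)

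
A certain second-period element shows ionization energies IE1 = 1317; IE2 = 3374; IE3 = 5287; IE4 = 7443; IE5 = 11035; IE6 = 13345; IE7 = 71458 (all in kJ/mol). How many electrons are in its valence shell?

6

Look for the largest jump between consecutive ionization energies: IE7/IE6 ≈ 5.4, far larger than any earlier ratio.
That jump marks the point where a core electron is being removed. So the atom has 6 valence electrons.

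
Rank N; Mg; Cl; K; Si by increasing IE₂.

After 1 electron has been removed, what remains? N⁺ still has 4 valence electrons; Mg⁺ still has 1 valence electron; Cl⁺ still has 6 valence electrons; K⁺ is the bare [Ar] core; Si⁺ still has 3 valence electrons.
Core electrons are held far more tightly than valence electrons, so K tops the IE_2 order.
Valence configurations: N⁺ [He]2s²2p², Mg⁺ [Ne]3s¹, Cl⁺ [Ne]3s²3p⁴, Si⁺ [Ne]3s²3p¹.
The numbers (kJ/mol): N 2856, Mg 1451, Cl 2298, K 3052, Si 1577.
So the second ionization energies run Mg < Si < Cl < N < K.

Mg, Si, Cl, N, K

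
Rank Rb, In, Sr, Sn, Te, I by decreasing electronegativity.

Rb is in period 5, group 1; Sr is in period 5, group 2; In is in period 5, group 13; Sn is in period 5, group 14; Te is in period 5, group 16; I is in period 5, group 17.
Smaller atoms with higher effective nuclear charge are more electronegative.
All lie in period 5, so electronegativity increases left to right.
So from highest to lowest: I > Te > Sn > In > Sr > Rb.

I > Te > Sn > In > Sr > Rb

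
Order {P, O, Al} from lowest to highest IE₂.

Al < P < O

After 1 electron has been removed, what remains? P⁺ still has 4 valence electrons; O⁺ still has 5 valence electrons; Al⁺ still has 2 valence electrons.
All are still removing valence electrons, so compare the +1 ions as you would atoms: IE_2 generally rises across a period (higher Z_eff) and falls down a group (larger shell), subject to the usual subshell exceptions.
Valence configurations: P⁺ [Ne]3s²3p², O⁺ [He]2s²2p³, Al⁺ [Ne]3s².
Approximate IE_2 values (kJ/mol): P 1907, O 3388, Al 1817.
Overall IE_2 order: Al < P < O.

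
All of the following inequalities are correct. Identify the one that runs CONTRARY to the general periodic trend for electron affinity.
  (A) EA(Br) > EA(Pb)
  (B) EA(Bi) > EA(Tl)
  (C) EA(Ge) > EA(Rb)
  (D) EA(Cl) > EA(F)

(D)

The general trend: electron affinity increases across a period and decreases down a group.
(A) Br (period 4, group 17) vs Pb (period 6, group 14): the stated order agrees with the simple trend.
(B) Bi (period 6, group 15) vs Tl (period 6, group 13): the stated order agrees with the simple trend.
(C) Ge (period 4, group 14) vs Rb (period 5, group 1): the stated order agrees with the simple trend.
(D) Cl (period 3, group 17) vs F (period 2, group 17): the stated order contradicts the simple trend.
The exception is (D): F's small 2p subshell makes the incoming electron feel strong e⁻–e⁻ repulsion, so Cl actually releases more energy on gaining an electron.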